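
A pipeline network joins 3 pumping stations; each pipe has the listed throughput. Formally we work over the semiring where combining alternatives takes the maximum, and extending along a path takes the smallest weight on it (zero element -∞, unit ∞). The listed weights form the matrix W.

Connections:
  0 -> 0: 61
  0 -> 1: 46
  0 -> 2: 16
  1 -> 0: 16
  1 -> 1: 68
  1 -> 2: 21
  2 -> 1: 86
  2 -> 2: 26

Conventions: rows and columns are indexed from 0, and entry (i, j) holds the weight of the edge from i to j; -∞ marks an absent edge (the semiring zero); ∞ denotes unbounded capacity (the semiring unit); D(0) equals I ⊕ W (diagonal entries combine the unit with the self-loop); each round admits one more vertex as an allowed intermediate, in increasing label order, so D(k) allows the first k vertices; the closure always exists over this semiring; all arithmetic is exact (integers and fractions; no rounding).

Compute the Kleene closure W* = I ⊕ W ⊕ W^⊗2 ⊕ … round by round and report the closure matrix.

D(0):
  [∞, 46, 16]
  [16, ∞, 21]
  [-∞, 86, ∞]
D(1):
  [∞, 46, 16]
  [16, ∞, 21]
  [-∞, 86, ∞]
D(2):
  [∞, 46, 21]
  [16, ∞, 21]
  [16, 86, ∞]
D(3):
  [∞, 46, 21]
  [16, ∞, 21]
  [16, 86, ∞]
Answer: W* = [[∞, 46, 21], [16, ∞, 21], [16, 86, ∞]]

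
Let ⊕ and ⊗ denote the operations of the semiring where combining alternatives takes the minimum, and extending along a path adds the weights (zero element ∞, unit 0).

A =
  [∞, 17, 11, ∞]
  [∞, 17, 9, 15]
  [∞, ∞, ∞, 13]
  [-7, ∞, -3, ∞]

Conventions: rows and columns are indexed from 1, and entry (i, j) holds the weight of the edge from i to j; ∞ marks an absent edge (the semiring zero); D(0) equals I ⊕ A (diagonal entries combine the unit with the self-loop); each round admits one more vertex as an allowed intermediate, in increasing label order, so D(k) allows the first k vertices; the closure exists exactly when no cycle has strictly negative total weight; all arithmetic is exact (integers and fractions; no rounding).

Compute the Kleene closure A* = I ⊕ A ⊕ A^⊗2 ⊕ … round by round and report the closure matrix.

D(0):
  [0, 17, 11, ∞]
  [∞, 0, 9, 15]
  [∞, ∞, 0, 13]
  [-7, ∞, -3, 0]
D(1):
  [0, 17, 11, ∞]
  [∞, 0, 9, 15]
  [∞, ∞, 0, 13]
  [-7, 10, -3, 0]
D(2):
  [0, 17, 11, 32]
  [∞, 0, 9, 15]
  [∞, ∞, 0, 13]
  [-7, 10, -3, 0]
D(3):
  [0, 17, 11, 24]
  [∞, 0, 9, 15]
  [∞, ∞, 0, 13]
  [-7, 10, -3, 0]
D(4):
  [0, 17, 11, 24]
  [8, 0, 9, 15]
  [6, 23, 0, 13]
  [-7, 10, -3, 0]
Answer: A* = [[0, 17, 11, 24], [8, 0, 9, 15], [6, 23, 0, 13], [-7, 10, -3, 0]]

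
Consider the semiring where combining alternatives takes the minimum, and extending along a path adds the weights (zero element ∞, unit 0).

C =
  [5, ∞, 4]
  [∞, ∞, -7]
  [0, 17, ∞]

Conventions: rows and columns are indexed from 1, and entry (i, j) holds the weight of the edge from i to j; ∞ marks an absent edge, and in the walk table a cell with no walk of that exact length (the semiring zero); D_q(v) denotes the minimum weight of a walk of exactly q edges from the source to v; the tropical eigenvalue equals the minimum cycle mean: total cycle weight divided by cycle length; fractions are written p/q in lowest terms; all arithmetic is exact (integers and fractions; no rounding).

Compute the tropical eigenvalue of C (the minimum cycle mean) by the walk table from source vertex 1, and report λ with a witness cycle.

q=0: [0, ∞, ∞]
q=1: [5, ∞, 4]
q=2: [4, 21, 9]
q=3: [9, 26, 8]
Optimal cycle mean attained by: cycle 1->3->1, total 4 + 0, length 2.
Answer: λ = 2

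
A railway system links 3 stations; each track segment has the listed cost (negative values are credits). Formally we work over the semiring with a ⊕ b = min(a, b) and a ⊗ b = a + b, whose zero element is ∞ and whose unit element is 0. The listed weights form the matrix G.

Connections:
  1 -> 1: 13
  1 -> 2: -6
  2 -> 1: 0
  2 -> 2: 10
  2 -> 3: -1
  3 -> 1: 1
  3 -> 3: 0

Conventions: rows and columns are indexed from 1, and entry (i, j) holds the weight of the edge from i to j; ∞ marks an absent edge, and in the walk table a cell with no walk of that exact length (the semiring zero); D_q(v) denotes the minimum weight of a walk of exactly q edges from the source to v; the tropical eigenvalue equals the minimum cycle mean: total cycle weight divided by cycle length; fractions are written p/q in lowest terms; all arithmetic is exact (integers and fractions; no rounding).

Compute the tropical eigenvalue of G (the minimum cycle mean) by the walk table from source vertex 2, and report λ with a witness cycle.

q=0: [∞, 0, ∞]
q=1: [0, 10, -1]
q=2: [0, -6, -1]
q=3: [-6, -6, -7]
Optimal cycle mean attained by: cycle 1->2->1, total (-6) + 0, length 2.
Answer: λ = -3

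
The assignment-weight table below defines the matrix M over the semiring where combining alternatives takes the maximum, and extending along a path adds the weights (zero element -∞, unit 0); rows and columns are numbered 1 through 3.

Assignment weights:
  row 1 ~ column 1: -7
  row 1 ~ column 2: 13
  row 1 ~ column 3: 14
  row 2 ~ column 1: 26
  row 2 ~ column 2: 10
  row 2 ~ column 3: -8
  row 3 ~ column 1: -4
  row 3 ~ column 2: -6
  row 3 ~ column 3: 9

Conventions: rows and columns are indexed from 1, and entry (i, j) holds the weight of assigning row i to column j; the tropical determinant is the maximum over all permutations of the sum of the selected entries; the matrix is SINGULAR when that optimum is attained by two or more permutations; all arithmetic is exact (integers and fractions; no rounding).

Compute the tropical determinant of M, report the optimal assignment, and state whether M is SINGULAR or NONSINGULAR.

σ = (1, 2, 3): (-7) + 10 + 9 = 12
σ = (1, 3, 2): (-7) + (-8) + (-6) = -21
σ = (2, 1, 3): 13 + 26 + 9 = 48
σ = (2, 3, 1): 13 + (-8) + (-4) = 1
σ = (3, 1, 2): 14 + 26 + (-6) = 34
σ = (3, 2, 1): 14 + 10 + (-4) = 20
Optimal value attained by: σ = (2, 1, 3).
Answer: det⊕(M) = 48; verdict: NONSINGULAR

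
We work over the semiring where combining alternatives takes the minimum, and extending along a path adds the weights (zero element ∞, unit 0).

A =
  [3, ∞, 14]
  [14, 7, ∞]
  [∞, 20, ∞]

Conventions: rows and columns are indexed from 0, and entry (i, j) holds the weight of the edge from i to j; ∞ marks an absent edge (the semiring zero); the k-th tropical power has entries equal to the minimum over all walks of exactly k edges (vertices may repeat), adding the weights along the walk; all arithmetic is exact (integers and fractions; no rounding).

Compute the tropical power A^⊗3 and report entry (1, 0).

A^⊗2:
  [6, 34, 17]
  [17, 14, 28]
  [34, 27, ∞]
A^⊗3:
  [9, 37, 20]
  [20, 21, 31]
  [37, 34, 48]
Key observation: the optimum is the walk 1->0->0->0, with weight 14 + 3 + 3 = 20.
Optimal value attained by: walk 1->0->0->0.
Answer: (A^⊗3)[1][0] = 20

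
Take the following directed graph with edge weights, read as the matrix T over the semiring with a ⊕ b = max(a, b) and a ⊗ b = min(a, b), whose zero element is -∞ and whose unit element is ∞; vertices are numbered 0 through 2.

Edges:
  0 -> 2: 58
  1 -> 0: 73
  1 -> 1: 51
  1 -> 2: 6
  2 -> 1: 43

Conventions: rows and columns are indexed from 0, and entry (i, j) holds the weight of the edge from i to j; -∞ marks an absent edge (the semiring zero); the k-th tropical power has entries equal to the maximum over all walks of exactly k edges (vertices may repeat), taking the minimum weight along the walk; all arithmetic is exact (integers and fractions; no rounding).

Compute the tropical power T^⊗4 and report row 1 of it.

T^⊗2:
  [-∞, 43, -∞]
  [51, 51, 58]
  [43, 43, 6]
T^⊗3:
  [43, 43, 6]
  [51, 51, 51]
  [43, 43, 43]
T^⊗4:
  [43, 43, 43]
  [51, 51, 51]
  [43, 43, 43]
Answer: row 1 of T^⊗4 = [51, 51, 51]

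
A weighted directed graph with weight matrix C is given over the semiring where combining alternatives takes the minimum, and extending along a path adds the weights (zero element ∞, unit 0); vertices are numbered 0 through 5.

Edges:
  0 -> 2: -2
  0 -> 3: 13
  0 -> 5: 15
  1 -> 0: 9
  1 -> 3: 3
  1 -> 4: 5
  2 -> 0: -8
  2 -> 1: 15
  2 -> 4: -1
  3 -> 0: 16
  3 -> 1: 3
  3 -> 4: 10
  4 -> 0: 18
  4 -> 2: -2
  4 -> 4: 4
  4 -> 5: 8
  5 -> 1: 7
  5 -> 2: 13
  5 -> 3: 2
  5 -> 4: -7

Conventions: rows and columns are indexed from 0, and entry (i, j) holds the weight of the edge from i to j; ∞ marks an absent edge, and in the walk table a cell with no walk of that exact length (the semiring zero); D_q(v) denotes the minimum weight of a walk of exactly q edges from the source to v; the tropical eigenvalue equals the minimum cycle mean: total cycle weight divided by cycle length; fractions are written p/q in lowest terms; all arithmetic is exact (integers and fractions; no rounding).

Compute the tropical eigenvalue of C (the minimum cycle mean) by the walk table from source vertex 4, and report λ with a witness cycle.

q=0: [∞, ∞, ∞, ∞, 0, ∞]
q=1: [18, ∞, -2, ∞, 4, 8]
q=2: [-10, 13, 2, 10, -3, 12]
q=3: [-6, 13, -12, 3, 1, 5]
q=4: [-20, 3, -8, 7, -13, 9]
q=5: [-16, 7, -22, -7, -9, -5]
q=6: [-30, -7, -18, -3, -23, -1]
Optimal cycle mean attained by: cycle 0->2->0, total (-2) + (-8), length 2.
Answer: λ = -5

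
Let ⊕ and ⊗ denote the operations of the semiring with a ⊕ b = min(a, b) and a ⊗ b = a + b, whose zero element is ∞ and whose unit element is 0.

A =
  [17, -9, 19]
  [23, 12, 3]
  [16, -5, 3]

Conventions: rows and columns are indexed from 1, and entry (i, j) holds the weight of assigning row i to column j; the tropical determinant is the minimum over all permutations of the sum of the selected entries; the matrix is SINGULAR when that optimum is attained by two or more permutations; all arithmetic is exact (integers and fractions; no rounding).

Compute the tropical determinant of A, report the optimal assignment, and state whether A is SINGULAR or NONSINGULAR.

σ = (1, 2, 3): 17 + 12 + 3 = 32
σ = (1, 3, 2): 17 + 3 + (-5) = 15
σ = (2, 1, 3): (-9) + 23 + 3 = 17
σ = (2, 3, 1): (-9) + 3 + 16 = 10
σ = (3, 1, 2): 19 + 23 + (-5) = 37
σ = (3, 2, 1): 19 + 12 + 16 = 47
Optimal value attained by: σ = (2, 3, 1).
Answer: det⊕(A) = 10; verdict: NONSINGULAR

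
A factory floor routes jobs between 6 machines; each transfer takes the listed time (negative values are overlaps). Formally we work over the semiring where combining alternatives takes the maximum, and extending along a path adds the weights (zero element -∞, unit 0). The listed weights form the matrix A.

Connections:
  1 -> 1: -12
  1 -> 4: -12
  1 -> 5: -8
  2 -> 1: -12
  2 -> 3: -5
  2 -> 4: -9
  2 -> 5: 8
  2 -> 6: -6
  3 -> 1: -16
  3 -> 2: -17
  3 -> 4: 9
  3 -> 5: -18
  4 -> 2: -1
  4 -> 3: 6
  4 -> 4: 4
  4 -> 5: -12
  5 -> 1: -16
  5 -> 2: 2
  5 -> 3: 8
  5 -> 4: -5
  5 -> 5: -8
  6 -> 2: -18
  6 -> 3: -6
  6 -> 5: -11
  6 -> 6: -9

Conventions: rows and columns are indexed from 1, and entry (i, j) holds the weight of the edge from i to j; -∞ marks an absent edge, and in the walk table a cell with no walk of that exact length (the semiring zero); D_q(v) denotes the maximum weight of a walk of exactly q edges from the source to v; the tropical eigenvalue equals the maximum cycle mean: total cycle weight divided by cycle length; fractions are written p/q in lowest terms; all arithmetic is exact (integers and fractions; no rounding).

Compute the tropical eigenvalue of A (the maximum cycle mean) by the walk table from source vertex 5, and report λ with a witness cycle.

q=0: [-∞, -∞, -∞, -∞, 0, -∞]
q=1: [-16, 2, 8, -5, -8, -∞]
q=2: [-8, -6, 1, 17, 10, -4]
q=3: [-6, 16, 23, 21, 5, -12]
q=4: [7, 20, 27, 32, 24, 10]
q=5: [11, 31, 38, 36, 28, 14]
q=6: [22, 35, 42, 47, 39, 25]
Optimal cycle mean attained by: cycle 3->4->3, total 9 + 6, length 2.
Answer: λ = 15/2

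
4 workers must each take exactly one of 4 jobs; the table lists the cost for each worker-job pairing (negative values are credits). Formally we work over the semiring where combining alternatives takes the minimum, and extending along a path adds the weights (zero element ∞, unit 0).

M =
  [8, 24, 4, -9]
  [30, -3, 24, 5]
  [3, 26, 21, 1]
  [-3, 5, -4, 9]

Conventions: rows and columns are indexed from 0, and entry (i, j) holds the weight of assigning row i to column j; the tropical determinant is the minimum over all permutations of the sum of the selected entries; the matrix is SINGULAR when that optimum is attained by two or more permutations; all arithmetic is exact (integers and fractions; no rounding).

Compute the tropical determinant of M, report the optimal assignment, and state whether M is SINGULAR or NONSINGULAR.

σ = (0, 1, 2, 3): 8 + (-3) + 21 + 9 = 35
σ = (0, 1, 3, 2): 8 + (-3) + 1 + (-4) = 2
σ = (0, 2, 1, 3): 8 + 24 + 26 + 9 = 67
σ = (0, 2, 3, 1): 8 + 24 + 1 + 5 = 38
σ = (0, 3, 1, 2): 8 + 5 + 26 + (-4) = 35
σ = (0, 3, 2, 1): 8 + 5 + 21 + 5 = 39
σ = (1, 0, 2, 3): 24 + 30 + 21 + 9 = 84
σ = (1, 0, 3, 2): 24 + 30 + 1 + (-4) = 51
σ = (1, 2, 0, 3): 24 + 24 + 3 + 9 = 60
σ = (1, 2, 3, 0): 24 + 24 + 1 + (-3) = 46
σ = (1, 3, 0, 2): 24 + 5 + 3 + (-4) = 28
σ = (1, 3, 2, 0): 24 + 5 + 21 + (-3) = 47
σ = (2, 0, 1, 3): 4 + 30 + 26 + 9 = 69
σ = (2, 0, 3, 1): 4 + 30 + 1 + 5 = 40
σ = (2, 1, 0, 3): 4 + (-3) + 3 + 9 = 13
σ = (2, 1, 3, 0): 4 + (-3) + 1 + (-3) = -1
σ = (2, 3, 0, 1): 4 + 5 + 3 + 5 = 17
σ = (2, 3, 1, 0): 4 + 5 + 26 + (-3) = 32
σ = (3, 0, 1, 2): (-9) + 30 + 26 + (-4) = 43
σ = (3, 0, 2, 1): (-9) + 30 + 21 + 5 = 47
σ = (3, 1, 0, 2): (-9) + (-3) + 3 + (-4) = -13
σ = (3, 1, 2, 0): (-9) + (-3) + 21 + (-3) = 6
σ = (3, 2, 0, 1): (-9) + 24 + 3 + 5 = 23
σ = (3, 2, 1, 0): (-9) + 24 + 26 + (-3) = 38
Optimal value attained by: σ = (3, 1, 0, 2).
Answer: det⊕(M) = -13; verdict: NONSINGULAR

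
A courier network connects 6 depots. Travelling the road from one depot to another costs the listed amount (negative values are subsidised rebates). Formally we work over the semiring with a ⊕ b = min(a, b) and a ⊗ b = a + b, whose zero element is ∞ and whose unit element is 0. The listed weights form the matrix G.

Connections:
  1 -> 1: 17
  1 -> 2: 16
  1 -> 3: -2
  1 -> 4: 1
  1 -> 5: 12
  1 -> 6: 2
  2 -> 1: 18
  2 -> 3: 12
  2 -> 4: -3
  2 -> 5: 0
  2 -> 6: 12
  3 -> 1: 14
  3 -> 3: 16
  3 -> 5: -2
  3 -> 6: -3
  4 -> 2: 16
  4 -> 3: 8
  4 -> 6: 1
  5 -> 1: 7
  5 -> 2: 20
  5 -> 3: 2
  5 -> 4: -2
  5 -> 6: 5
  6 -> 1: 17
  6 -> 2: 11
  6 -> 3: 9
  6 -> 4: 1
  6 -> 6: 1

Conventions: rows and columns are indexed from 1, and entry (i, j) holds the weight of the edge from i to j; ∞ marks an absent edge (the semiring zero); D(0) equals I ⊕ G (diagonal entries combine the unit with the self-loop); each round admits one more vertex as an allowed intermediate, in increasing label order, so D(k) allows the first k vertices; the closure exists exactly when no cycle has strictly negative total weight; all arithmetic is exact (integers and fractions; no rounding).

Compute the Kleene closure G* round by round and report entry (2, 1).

D(0):
  [0, 16, -2, 1, 12, 2]
  [18, 0, 12, -3, 0, 12]
  [14, ∞, 0, ∞, -2, -3]
  [∞, 16, 8, 0, ∞, 1]
  [7, 20, 2, -2, 0, 5]
  [17, 11, 9, 1, ∞, 0]
D(1):
  [0, 16, -2, 1, 12, 2]
  [18, 0, 12, -3, 0, 12]
  [14, 30, 0, 15, -2, -3]
  [∞, 16, 8, 0, ∞, 1]
  [7, 20, 2, -2, 0, 5]
  [17, 11, 9, 1, 29, 0]
D(2):
  [0, 16, -2, 1, 12, 2]
  [18, 0, 12, -3, 0, 12]
  [14, 30, 0, 15, -2, -3]
  [34, 16, 8, 0, 16, 1]
  [7, 20, 2, -2, 0, 5]
  [17, 11, 9, 1, 11, 0]
D(3):
  [0, 16, -2, 1, -4, -5]
  [18, 0, 12, -3, 0, 9]
  [14, 30, 0, 15, -2, -3]
  [22, 16, 8, 0, 6, 1]
  [7, 20, 2, -2, 0, -1]
  [17, 11, 9, 1, 7, 0]
D(4):
  [0, 16, -2, 1, -4, -5]
  [18, 0, 5, -3, 0, -2]
  [14, 30, 0, 15, -2, -3]
  [22, 16, 8, 0, 6, 1]
  [7, 14, 2, -2, 0, -1]
  [17, 11, 9, 1, 7, 0]
D(5):
  [0, 10, -2, -6, -4, -5]
  [7, 0, 2, -3, 0, -2]
  [5, 12, 0, -4, -2, -3]
  [13, 16, 8, 0, 6, 1]
  [7, 14, 2, -2, 0, -1]
  [14, 11, 9, 1, 7, 0]
D(6):
  [0, 6, -2, -6, -4, -5]
  [7, 0, 2, -3, 0, -2]
  [5, 8, 0, -4, -2, -3]
  [13, 12, 8, 0, 6, 1]
  [7, 10, 2, -2, 0, -1]
  [14, 11, 9, 1, 7, 0]
Answer: G*[2][1] = 7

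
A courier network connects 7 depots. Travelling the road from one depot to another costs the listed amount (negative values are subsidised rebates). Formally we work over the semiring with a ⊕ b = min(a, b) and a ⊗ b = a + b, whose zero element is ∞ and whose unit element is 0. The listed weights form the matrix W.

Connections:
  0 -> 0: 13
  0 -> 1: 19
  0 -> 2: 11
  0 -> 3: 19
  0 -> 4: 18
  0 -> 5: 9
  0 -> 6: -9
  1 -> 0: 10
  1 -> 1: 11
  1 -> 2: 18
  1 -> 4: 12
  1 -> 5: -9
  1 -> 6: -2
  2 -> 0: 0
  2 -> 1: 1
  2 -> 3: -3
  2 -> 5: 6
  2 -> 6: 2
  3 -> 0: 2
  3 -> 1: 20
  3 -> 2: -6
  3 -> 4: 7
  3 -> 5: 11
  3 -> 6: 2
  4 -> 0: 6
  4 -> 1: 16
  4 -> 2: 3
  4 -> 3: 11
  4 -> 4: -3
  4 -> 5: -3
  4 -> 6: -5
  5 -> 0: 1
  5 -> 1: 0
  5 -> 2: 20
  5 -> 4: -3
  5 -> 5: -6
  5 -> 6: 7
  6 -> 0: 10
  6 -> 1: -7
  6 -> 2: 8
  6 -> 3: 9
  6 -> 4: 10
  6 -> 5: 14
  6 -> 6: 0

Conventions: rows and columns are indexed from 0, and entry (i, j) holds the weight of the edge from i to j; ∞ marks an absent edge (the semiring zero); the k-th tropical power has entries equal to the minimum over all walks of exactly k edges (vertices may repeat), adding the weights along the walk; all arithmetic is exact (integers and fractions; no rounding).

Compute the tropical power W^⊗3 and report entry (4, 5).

W^⊗2:
  [1, -16, -1, 0, 1, 3, -9]
  [-8, -9, 6, 7, -12, -15, -2]
  [-1, -5, -9, 11, 3, -8, -9]
  [-6, -5, 10, -9, 4, 0, -7]
  [-2, -12, 0, 0, -6, -9, -8]
  [-5, -6, 0, 8, -9, -12, -8]
  [3, -7, 3, 5, 5, -16, -9]
W^⊗3:
  [-6, -16, -6, -4, -4, -25, -18]
  [-14, -15, -9, -1, -18, -21, -17]
  [-9, -16, -1, -12, -11, -14, -10]
  [-7, -14, -15, 2, -3, -14, -15]
  [-8, -15, -6, -3, -12, -21, -14]
  [-11, -15, -6, -3, -15, -18, -14]
  [-15, -16, -1, 0, -19, -22, -9]
Key observation: the optimum is the walk 4->6->1->5, with weight (-5) + (-7) + (-9) = -21.
Optimal value attained by: walk 4->6->1->5.
Answer: (W^⊗3)[4][5] = -21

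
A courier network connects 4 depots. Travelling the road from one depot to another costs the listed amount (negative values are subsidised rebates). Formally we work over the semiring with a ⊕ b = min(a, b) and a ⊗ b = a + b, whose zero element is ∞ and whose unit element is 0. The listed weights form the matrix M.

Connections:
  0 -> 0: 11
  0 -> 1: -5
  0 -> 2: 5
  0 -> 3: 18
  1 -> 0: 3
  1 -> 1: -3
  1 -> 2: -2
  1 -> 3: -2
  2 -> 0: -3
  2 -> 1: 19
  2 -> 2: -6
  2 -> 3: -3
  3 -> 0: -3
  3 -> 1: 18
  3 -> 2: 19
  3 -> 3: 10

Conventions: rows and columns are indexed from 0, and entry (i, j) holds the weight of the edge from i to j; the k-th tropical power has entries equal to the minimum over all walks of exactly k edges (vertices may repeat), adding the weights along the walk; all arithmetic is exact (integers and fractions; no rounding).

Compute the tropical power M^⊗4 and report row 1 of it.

M^⊗2:
  [-2, -8, -7, -7]
  [-5, -6, -8, -5]
  [-9, -8, -12, -9]
  [7, -8, 2, 15]
M^⊗3:
  [-10, -11, -13, -10]
  [-11, -10, -14, -11]
  [-15, -14, -18, -15]
  [-5, -11, -10, -10]
M^⊗4:
  [-16, -15, -19, -16]
  [-17, -16, -20, -17]
  [-21, -20, -24, -21]
  [-13, -14, -16, -13]
Answer: row 1 of M^⊗4 = [-17, -16, -20, -17]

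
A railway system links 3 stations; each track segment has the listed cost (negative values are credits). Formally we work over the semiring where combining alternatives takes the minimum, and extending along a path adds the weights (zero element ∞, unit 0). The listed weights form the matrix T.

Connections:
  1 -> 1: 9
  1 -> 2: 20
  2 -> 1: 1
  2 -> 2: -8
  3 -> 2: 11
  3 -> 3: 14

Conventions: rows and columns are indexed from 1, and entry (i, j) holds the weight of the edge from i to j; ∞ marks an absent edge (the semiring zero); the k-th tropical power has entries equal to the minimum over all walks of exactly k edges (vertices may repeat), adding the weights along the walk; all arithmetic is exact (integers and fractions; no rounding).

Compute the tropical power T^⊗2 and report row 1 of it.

T^⊗2:
  [18, 12, ∞]
  [-7, -16, ∞]
  [12, 3, 28]
Answer: row 1 of T^⊗2 = [18, 12, ∞]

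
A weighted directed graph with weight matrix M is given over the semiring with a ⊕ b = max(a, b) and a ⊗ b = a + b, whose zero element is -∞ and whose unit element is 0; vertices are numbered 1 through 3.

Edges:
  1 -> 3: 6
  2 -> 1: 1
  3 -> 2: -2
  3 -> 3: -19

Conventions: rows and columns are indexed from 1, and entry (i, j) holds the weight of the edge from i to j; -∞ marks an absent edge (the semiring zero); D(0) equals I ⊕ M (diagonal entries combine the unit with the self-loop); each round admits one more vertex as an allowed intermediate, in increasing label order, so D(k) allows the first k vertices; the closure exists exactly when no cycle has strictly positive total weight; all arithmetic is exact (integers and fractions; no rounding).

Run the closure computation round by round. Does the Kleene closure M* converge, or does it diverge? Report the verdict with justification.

D(0):
  [0, -∞, 6]
  [1, 0, -∞]
  [-∞, -2, 0]
D(1):
  [0, -∞, 6]
  [1, 0, 7]
  [-∞, -2, 0]
Detection: at round 2, diagonal entry (3, 3) turns strictly positive.
Key observation: the cycle 3->2->1->3 has total weight (-2) + 1 + 6, which is strictly positive.
Answer: DIVERGES — positive cycle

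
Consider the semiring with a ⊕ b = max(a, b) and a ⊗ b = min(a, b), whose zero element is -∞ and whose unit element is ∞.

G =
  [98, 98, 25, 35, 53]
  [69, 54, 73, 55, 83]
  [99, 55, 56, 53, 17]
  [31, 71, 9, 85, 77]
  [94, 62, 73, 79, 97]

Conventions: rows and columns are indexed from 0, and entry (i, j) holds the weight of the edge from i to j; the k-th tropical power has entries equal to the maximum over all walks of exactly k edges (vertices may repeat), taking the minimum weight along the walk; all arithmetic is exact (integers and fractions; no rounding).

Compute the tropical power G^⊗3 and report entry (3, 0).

G^⊗2:
  [98, 98, 73, 55, 83]
  [83, 69, 73, 79, 83]
  [98, 98, 56, 55, 55]
  [77, 71, 73, 85, 77]
  [94, 94, 73, 79, 97]
G^⊗3:
  [98, 98, 73, 79, 83]
  [83, 83, 73, 79, 83]
  [98, 98, 73, 55, 83]
  [77, 77, 73, 85, 77]
  [94, 94, 73, 79, 97]
Key observation: the optimum is the walk 3->3->4->0, with weight 85 min 77 min 94 = 77.
Optimal value attained by: walk 3->3->4->0.
Answer: (G^⊗3)[3][0] = 77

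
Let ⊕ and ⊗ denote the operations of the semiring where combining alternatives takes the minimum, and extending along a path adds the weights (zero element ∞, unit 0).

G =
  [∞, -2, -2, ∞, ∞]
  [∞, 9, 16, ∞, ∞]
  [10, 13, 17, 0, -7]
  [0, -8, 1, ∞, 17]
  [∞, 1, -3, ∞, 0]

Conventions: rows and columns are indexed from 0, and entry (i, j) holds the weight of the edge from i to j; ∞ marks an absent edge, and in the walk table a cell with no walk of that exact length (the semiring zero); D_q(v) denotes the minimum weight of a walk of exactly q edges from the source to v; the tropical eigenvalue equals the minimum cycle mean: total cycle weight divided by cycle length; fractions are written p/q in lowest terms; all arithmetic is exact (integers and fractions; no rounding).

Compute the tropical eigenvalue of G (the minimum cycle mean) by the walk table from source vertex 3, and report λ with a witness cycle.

q=0: [∞, ∞, ∞, 0, ∞]
q=1: [0, -8, 1, ∞, 17]
q=2: [11, -2, -2, 1, -6]
q=3: [1, -7, -9, -2, -9]
q=4: [-2, -10, -12, -9, -16]
q=5: [-9, -17, -19, -12, -19]
Optimal cycle mean attained by: cycle 2->4->2, total (-7) + (-3), length 2.
Answer: λ = -5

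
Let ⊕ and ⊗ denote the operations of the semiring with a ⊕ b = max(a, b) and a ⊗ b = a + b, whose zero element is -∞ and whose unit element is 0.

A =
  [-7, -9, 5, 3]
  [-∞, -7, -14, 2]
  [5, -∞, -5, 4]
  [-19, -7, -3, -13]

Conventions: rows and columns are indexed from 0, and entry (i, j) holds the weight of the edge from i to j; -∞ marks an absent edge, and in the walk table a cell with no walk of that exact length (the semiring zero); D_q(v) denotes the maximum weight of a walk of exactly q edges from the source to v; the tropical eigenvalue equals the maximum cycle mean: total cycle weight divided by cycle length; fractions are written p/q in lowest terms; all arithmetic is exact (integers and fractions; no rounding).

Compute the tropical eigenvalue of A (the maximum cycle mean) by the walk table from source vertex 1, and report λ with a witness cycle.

q=0: [-∞, 0, -∞, -∞]
q=1: [-∞, -7, -14, 2]
q=2: [-9, -5, -1, -5]
q=3: [4, -12, -4, 3]
q=4: [1, -4, 9, 7]
Optimal cycle mean attained by: cycle 0->2->0, total 5 + 5, length 2.
Answer: λ = 5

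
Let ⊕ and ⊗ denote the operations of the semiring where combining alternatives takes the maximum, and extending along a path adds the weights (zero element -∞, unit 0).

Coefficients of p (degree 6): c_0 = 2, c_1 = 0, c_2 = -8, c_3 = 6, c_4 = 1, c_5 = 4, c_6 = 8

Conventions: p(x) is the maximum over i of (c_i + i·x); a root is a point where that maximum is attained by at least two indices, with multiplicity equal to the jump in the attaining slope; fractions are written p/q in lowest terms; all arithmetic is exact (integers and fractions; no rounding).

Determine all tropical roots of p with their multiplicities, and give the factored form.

hull edge (i=0, c=2) to (i=3, c=6): slope 4/3, span 3
hull edge (i=3, c=6) to (i=6, c=8): slope 2/3, span 3
Factored form: p(x) = 8 ⊗ (x ⊕ (-4/3)) ⊗ (x ⊕ (-4/3)) ⊗ (x ⊕ (-4/3)) ⊗ (x ⊕ (-2/3)) ⊗ (x ⊕ (-2/3)) ⊗ (x ⊕ (-2/3))
Answer: roots = -4/3 (mult 3), -2/3 (mult 3)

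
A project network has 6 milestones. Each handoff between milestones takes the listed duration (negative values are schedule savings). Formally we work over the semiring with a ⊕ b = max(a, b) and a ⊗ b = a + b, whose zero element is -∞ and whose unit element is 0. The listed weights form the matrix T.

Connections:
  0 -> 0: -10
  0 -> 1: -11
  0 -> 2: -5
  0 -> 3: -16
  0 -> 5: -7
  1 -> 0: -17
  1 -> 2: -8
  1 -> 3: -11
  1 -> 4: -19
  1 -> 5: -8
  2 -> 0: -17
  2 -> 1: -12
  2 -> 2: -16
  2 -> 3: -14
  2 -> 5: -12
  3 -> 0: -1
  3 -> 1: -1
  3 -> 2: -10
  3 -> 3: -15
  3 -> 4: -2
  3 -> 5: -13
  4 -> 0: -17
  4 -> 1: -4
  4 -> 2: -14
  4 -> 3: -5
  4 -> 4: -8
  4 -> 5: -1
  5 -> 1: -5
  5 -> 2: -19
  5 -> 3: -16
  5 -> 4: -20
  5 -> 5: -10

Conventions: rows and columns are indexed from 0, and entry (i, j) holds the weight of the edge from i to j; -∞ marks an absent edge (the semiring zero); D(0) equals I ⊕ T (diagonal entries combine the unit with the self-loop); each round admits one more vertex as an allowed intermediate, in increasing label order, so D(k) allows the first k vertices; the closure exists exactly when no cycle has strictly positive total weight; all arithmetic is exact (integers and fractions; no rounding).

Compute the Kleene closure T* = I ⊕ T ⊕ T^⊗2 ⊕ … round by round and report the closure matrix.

D(0):
  [0, -11, -5, -16, -∞, -7]
  [-17, 0, -8, -11, -19, -8]
  [-17, -12, 0, -14, -∞, -12]
  [-1, -1, -10, 0, -2, -13]
  [-17, -4, -14, -5, 0, -1]
  [-∞, -5, -19, -16, -20, 0]
D(1):
  [0, -11, -5, -16, -∞, -7]
  [-17, 0, -8, -11, -19, -8]
  [-17, -12, 0, -14, -∞, -12]
  [-1, -1, -6, 0, -2, -8]
  [-17, -4, -14, -5, 0, -1]
  [-∞, -5, -19, -16, -20, 0]
D(2):
  [0, -11, -5, -16, -30, -7]
  [-17, 0, -8, -11, -19, -8]
  [-17, -12, 0, -14, -31, -12]
  [-1, -1, -6, 0, -2, -8]
  [-17, -4, -12, -5, 0, -1]
  [-22, -5, -13, -16, -20, 0]
D(3):
  [0, -11, -5, -16, -30, -7]
  [-17, 0, -8, -11, -19, -8]
  [-17, -12, 0, -14, -31, -12]
  [-1, -1, -6, 0, -2, -8]
  [-17, -4, -12, -5, 0, -1]
  [-22, -5, -13, -16, -20, 0]
D(4):
  [0, -11, -5, -16, -18, -7]
  [-12, 0, -8, -11, -13, -8]
  [-15, -12, 0, -14, -16, -12]
  [-1, -1, -6, 0, -2, -8]
  [-6, -4, -11, -5, 0, -1]
  [-17, -5, -13, -16, -18, 0]
D(5):
  [0, -11, -5, -16, -18, -7]
  [-12, 0, -8, -11, -13, -8]
  [-15, -12, 0, -14, -16, -12]
  [-1, -1, -6, 0, -2, -3]
  [-6, -4, -11, -5, 0, -1]
  [-17, -5, -13, -16, -18, 0]
D(6):
  [0, -11, -5, -16, -18, -7]
  [-12, 0, -8, -11, -13, -8]
  [-15, -12, 0, -14, -16, -12]
  [-1, -1, -6, 0, -2, -3]
  [-6, -4, -11, -5, 0, -1]
  [-17, -5, -13, -16, -18, 0]
Answer: T* = [[0, -11, -5, -16, -18, -7], [-12, 0, -8, -11, -13, -8], [-15, -12, 0, -14, -16, -12], [-1, -1, -6, 0, -2, -3], [-6, -4, -11, -5, 0, -1], [-17, -5, -13, -16, -18, 0]]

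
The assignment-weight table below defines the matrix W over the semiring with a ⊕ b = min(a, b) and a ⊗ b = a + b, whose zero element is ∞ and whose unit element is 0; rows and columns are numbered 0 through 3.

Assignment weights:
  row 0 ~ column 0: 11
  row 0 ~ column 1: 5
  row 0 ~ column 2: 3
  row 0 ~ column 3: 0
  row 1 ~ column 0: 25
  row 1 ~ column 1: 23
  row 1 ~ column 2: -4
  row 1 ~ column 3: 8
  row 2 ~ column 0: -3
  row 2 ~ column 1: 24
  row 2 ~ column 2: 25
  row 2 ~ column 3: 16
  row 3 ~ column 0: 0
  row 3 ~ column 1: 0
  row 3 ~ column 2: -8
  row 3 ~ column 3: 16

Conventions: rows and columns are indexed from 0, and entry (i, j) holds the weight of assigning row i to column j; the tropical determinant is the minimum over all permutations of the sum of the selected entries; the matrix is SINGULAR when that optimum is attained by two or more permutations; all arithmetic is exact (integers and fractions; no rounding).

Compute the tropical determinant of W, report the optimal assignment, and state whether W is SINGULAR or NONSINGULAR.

σ = (0, 1, 2, 3): 11 + 23 + 25 + 16 = 75
σ = (0, 1, 3, 2): 11 + 23 + 16 + (-8) = 42
σ = (0, 2, 1, 3): 11 + (-4) + 24 + 16 = 47
σ = (0, 2, 3, 1): 11 + (-4) + 16 + 0 = 23
σ = (0, 3, 1, 2): 11 + 8 + 24 + (-8) = 35
σ = (0, 3, 2, 1): 11 + 8 + 25 + 0 = 44
σ = (1, 0, 2, 3): 5 + 25 + 25 + 16 = 71
σ = (1, 0, 3, 2): 5 + 25 + 16 + (-8) = 38
σ = (1, 2, 0, 3): 5 + (-4) + (-3) + 16 = 14
σ = (1, 2, 3, 0): 5 + (-4) + 16 + 0 = 17
σ = (1, 3, 0, 2): 5 + 8 + (-3) + (-8) = 2
σ = (1, 3, 2, 0): 5 + 8 + 25 + 0 = 38
σ = (2, 0, 1, 3): 3 + 25 + 24 + 16 = 68
σ = (2, 0, 3, 1): 3 + 25 + 16 + 0 = 44
σ = (2, 1, 0, 3): 3 + 23 + (-3) + 16 = 39
σ = (2, 1, 3, 0): 3 + 23 + 16 + 0 = 42
σ = (2, 3, 0, 1): 3 + 8 + (-3) + 0 = 8
σ = (2, 3, 1, 0): 3 + 8 + 24 + 0 = 35
σ = (3, 0, 1, 2): 0 + 25 + 24 + (-8) = 41
σ = (3, 0, 2, 1): 0 + 25 + 25 + 0 = 50
σ = (3, 1, 0, 2): 0 + 23 + (-3) + (-8) = 12
σ = (3, 1, 2, 0): 0 + 23 + 25 + 0 = 48
σ = (3, 2, 0, 1): 0 + (-4) + (-3) + 0 = -7
σ = (3, 2, 1, 0): 0 + (-4) + 24 + 0 = 20
Optimal value attained by: σ = (3, 2, 0, 1).
Answer: det⊕(W) = -7; verdict: NONSINGULAR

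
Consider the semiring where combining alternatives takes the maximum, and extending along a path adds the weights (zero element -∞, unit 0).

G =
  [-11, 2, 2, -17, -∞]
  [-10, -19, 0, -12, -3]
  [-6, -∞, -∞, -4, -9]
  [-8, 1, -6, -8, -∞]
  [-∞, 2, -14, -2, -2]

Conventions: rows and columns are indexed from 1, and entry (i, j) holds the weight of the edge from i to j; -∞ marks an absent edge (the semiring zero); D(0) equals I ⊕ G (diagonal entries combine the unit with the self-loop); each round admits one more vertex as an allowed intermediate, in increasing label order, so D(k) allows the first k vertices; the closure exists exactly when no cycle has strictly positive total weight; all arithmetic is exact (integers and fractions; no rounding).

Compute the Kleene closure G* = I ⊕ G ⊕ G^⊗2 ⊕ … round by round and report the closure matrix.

D(0):
  [0, 2, 2, -17, -∞]
  [-10, 0, 0, -12, -3]
  [-6, -∞, 0, -4, -9]
  [-8, 1, -6, 0, -∞]
  [-∞, 2, -14, -2, 0]
D(1):
  [0, 2, 2, -17, -∞]
  [-10, 0, 0, -12, -3]
  [-6, -4, 0, -4, -9]
  [-8, 1, -6, 0, -∞]
  [-∞, 2, -14, -2, 0]
D(2):
  [0, 2, 2, -10, -1]
  [-10, 0, 0, -12, -3]
  [-6, -4, 0, -4, -7]
  [-8, 1, 1, 0, -2]
  [-8, 2, 2, -2, 0]
D(3):
  [0, 2, 2, -2, -1]
  [-6, 0, 0, -4, -3]
  [-6, -4, 0, -4, -7]
  [-5, 1, 1, 0, -2]
  [-4, 2, 2, -2, 0]
D(4):
  [0, 2, 2, -2, -1]
  [-6, 0, 0, -4, -3]
  [-6, -3, 0, -4, -6]
  [-5, 1, 1, 0, -2]
  [-4, 2, 2, -2, 0]
D(5):
  [0, 2, 2, -2, -1]
  [-6, 0, 0, -4, -3]
  [-6, -3, 0, -4, -6]
  [-5, 1, 1, 0, -2]
  [-4, 2, 2, -2, 0]
Answer: G* = [[0, 2, 2, -2, -1], [-6, 0, 0, -4, -3], [-6, -3, 0, -4, -6], [-5, 1, 1, 0, -2], [-4, 2, 2, -2, 0]]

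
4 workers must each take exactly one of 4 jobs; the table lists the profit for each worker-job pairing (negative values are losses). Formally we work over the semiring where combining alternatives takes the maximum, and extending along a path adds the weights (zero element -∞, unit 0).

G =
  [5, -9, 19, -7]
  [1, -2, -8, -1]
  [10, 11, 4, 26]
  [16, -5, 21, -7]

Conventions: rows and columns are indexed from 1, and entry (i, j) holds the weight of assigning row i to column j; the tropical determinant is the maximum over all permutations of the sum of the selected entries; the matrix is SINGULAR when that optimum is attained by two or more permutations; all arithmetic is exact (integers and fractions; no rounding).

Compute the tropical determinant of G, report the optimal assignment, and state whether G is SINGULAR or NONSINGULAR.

σ = (1, 2, 3, 4): 5 + (-2) + 4 + (-7) = 0
σ = (1, 2, 4, 3): 5 + (-2) + 26 + 21 = 50
σ = (1, 3, 2, 4): 5 + (-8) + 11 + (-7) = 1
σ = (1, 3, 4, 2): 5 + (-8) + 26 + (-5) = 18
σ = (1, 4, 2, 3): 5 + (-1) + 11 + 21 = 36
σ = (1, 4, 3, 2): 5 + (-1) + 4 + (-5) = 3
σ = (2, 1, 3, 4): (-9) + 1 + 4 + (-7) = -11
σ = (2, 1, 4, 3): (-9) + 1 + 26 + 21 = 39
σ = (2, 3, 1, 4): (-9) + (-8) + 10 + (-7) = -14
σ = (2, 3, 4, 1): (-9) + (-8) + 26 + 16 = 25
σ = (2, 4, 1, 3): (-9) + (-1) + 10 + 21 = 21
σ = (2, 4, 3, 1): (-9) + (-1) + 4 + 16 = 10
σ = (3, 1, 2, 4): 19 + 1 + 11 + (-7) = 24
σ = (3, 1, 4, 2): 19 + 1 + 26 + (-5) = 41
σ = (3, 2, 1, 4): 19 + (-2) + 10 + (-7) = 20
σ = (3, 2, 4, 1): 19 + (-2) + 26 + 16 = 59
σ = (3, 4, 1, 2): 19 + (-1) + 10 + (-5) = 23
σ = (3, 4, 2, 1): 19 + (-1) + 11 + 16 = 45
σ = (4, 1, 2, 3): (-7) + 1 + 11 + 21 = 26
σ = (4, 1, 3, 2): (-7) + 1 + 4 + (-5) = -7
σ = (4, 2, 1, 3): (-7) + (-2) + 10 + 21 = 22
σ = (4, 2, 3, 1): (-7) + (-2) + 4 + 16 = 11
σ = (4, 3, 1, 2): (-7) + (-8) + 10 + (-5) = -10
σ = (4, 3, 2, 1): (-7) + (-8) + 11 + 16 = 12
Optimal value attained by: σ = (3, 2, 4, 1).
Answer: det⊕(G) = 59; verdict: NONSINGULAR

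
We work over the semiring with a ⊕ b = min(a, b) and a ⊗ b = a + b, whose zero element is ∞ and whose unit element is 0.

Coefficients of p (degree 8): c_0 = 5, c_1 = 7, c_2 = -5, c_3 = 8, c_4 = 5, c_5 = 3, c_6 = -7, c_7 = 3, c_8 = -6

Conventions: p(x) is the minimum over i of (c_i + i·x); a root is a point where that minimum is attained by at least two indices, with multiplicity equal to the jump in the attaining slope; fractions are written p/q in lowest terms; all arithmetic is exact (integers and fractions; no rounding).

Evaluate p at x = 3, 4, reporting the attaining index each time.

p(3) = min(5+0·3=5, 7+1·3=10, -5+2·3=1, 8+3·3=17, 5+4·3=17, 3+5·3=18, -7+6·3=11, 3+7·3=24, -6+8·3=18) = 1 (attained by i=2)
p(4) = min(5+0·4=5, 7+1·4=11, -5+2·4=3, 8+3·4=20, 5+4·4=21, 3+5·4=23, -7+6·4=17, 3+7·4=31, -6+8·4=26) = 3 (attained by i=2)
Answer: p(3) = 1; p(4) = 3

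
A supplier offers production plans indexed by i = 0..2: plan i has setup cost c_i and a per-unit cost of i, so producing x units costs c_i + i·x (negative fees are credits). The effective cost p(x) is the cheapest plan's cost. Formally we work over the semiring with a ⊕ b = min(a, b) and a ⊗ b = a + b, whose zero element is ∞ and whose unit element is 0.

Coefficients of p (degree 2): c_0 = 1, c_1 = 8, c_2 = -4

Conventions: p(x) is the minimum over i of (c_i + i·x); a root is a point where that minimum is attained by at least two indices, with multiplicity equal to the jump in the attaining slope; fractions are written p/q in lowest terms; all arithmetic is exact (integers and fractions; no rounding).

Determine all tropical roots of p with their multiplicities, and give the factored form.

hull edge (i=0, c=1) to (i=2, c=-4): slope -5/2, span 2
Factored form: p(x) = -4 ⊗ (x ⊕ 5/2) ⊗ (x ⊕ 5/2)
Answer: roots = 5/2 (mult 2)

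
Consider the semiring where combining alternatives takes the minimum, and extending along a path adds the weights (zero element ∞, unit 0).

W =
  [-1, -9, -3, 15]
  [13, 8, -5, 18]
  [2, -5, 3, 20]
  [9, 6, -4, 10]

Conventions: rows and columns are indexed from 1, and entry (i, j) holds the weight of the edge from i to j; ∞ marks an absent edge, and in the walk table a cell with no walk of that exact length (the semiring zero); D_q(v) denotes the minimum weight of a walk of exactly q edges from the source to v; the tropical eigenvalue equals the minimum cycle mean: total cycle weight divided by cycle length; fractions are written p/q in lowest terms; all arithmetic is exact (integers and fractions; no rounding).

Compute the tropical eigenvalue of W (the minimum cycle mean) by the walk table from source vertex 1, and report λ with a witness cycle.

q=0: [0, ∞, ∞, ∞]
q=1: [-1, -9, -3, 15]
q=2: [-2, -10, -14, 9]
q=3: [-12, -19, -15, 6]
q=4: [-13, -21, -24, -1]
Optimal cycle mean attained by: cycle 2->3->2, total (-5) + (-5), length 2.
Answer: λ = -5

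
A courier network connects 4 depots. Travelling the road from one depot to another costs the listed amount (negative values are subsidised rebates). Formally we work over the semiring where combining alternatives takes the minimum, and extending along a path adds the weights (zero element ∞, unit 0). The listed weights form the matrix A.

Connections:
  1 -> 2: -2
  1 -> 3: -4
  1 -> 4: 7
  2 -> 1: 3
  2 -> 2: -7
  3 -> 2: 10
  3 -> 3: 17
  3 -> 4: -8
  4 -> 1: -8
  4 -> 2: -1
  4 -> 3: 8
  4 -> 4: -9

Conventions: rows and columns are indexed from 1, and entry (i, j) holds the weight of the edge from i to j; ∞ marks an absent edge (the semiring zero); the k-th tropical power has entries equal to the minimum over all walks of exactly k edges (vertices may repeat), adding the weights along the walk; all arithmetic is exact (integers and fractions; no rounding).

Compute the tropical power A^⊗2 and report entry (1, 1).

A^⊗2:
  [-1, -9, 13, -12]
  [-4, -14, -1, 10]
  [-16, -9, 0, -17]
  [-17, -10, -12, -18]
Key observation: the optimum is the walk 1->4->1, with weight 7 + (-8) = -1.
Optimal value attained by: walk 1->4->1.
Answer: (A^⊗2)[1][1] = -1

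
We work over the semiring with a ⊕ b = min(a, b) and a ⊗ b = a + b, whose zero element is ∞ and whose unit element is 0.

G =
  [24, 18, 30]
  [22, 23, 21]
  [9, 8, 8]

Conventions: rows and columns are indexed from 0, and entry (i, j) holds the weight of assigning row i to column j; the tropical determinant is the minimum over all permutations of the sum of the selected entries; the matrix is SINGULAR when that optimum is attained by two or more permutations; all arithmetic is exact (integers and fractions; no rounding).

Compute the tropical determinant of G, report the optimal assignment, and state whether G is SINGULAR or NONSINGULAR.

σ = (0, 1, 2): 24 + 23 + 8 = 55
σ = (0, 2, 1): 24 + 21 + 8 = 53
σ = (1, 0, 2): 18 + 22 + 8 = 48
σ = (1, 2, 0): 18 + 21 + 9 = 48
σ = (2, 0, 1): 30 + 22 + 8 = 60
σ = (2, 1, 0): 30 + 23 + 9 = 62
Optimal value attained by: σ = (1, 0, 2).
Answer: det⊕(G) = 48; verdict: SINGULAR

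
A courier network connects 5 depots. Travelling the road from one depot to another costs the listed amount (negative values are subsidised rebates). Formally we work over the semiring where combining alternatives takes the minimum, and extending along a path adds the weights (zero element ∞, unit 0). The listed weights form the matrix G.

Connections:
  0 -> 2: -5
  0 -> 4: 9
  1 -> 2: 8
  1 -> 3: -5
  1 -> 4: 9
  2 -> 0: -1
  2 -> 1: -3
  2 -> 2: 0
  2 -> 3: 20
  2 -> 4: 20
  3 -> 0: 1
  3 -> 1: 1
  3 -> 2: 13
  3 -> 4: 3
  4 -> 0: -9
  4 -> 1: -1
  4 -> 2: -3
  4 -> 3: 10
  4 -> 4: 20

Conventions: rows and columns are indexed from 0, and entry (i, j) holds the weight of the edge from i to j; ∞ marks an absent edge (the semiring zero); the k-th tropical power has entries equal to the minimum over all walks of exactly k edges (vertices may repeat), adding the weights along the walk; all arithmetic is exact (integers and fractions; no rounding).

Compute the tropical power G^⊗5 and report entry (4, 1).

G^⊗2:
  [-6, -8, -5, 15, 15]
  [-4, -4, 6, 19, -2]
  [-1, -3, -6, -8, 6]
  [-6, 2, -4, -4, 10]
  [-4, -6, -14, -6, 0]
G^⊗3:
  [-6, -8, -11, -13, 1]
  [-11, -3, -9, -9, 5]
  [-7, -9, -6, -8, -5]
  [-5, -7, -11, -3, -1]
  [-15, -17, -14, -11, -3]
G^⊗4:
  [-12, -14, -11, -13, -10]
  [-10, -12, -16, -8, -6]
  [-14, -9, -12, -14, -5]
  [-12, -14, -11, -12, 0]
  [-15, -17, -20, -22, -8]
G^⊗5:
  [-19, -14, -17, -19, -10]
  [-17, -19, -16, -17, -5]
  [-14, -15, -19, -14, -11]
  [-12, -14, -17, -19, -9]
  [-21, -23, -20, -22, -19]
Key observation: the optimum is the walk 4->0->2->0->2->1, with weight (-9) + (-5) + (-1) + (-5) + (-3) = -23.
Optimal value attained by: walk 4->0->2->0->2->1.
Answer: (G^⊗5)[4][1] = -23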